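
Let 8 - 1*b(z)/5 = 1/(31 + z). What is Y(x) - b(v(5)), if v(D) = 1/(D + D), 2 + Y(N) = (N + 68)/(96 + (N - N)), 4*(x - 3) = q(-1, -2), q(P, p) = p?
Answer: -818151/19904 ≈ -41.105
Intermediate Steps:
x = 5/2 (x = 3 + (¼)*(-2) = 3 - ½ = 5/2 ≈ 2.5000)
Y(N) = -31/24 + N/96 (Y(N) = -2 + (N + 68)/(96 + (N - N)) = -2 + (68 + N)/(96 + 0) = -2 + (68 + N)/96 = -2 + (68 + N)*(1/96) = -2 + (17/24 + N/96) = -31/24 + N/96)
v(D) = 1/(2*D)
b(z) = 40 - 5/(31 + z)
Y(x) - b(v(5)) = (-31/24 + (1/96)*(5/2)) - 5*(247 + 8*((½)/5))/(31 + (½)/5) = (-31/24 + 5/192) - 5*(247 + 8*((½)*(⅕)))/(31 + (½)*(⅕)) = -81/64 - 5*(247 + 8*(⅒))/(31 + ⅒) = -81/64 - 5*(247 + ⅘)/311/10 = -81/64 - 5*10*1239/(311*5) = -81/64 - 1*12390/311 = -81/64 - 12390/311 = -818151/19904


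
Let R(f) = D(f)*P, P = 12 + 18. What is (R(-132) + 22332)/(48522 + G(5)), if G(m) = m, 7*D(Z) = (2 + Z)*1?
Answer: 152424/339689 ≈ 0.44872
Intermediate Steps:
D(Z) = 2/7 + Z/7 (D(Z) = ((2 + Z)*1)/7 = (2 + Z)/7 = 2/7 + Z/7)
P = 30
R(f) = 60/7 + 30*f/7 (R(f) = (2/7 + f/7)*30 = 60/7 + 30*f/7)
(R(-132) + 22332)/(48522 + G(5)) = ((60/7 + (30/7)*(-132)) + 22332)/(48522 + 5) = ((60/7 - 3960/7) + 22332)/48527 = (-3900/7 + 22332)*(1/48527) = (152424/7)*(1/48527) = 152424/339689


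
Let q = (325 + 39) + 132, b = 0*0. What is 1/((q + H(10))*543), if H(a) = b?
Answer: 1/269328 ≈ 3.7129e-6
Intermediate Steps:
b = 0
q = 496 (q = 364 + 132 = 496)
H(a) = 0
1/((q + H(10))*543) = 1/((496 + 0)*543) = (1/543)/496 = (1/496)*(1/543) = 1/269328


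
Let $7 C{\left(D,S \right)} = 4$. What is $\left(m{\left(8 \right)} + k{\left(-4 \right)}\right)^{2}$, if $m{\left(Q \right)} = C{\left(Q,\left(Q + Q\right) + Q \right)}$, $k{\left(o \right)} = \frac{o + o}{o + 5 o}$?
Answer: $\frac{361}{441} \approx 0.81859$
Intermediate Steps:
$k{\left(o \right)} = \frac{1}{3}$ ($k{\left(o \right)} = \frac{2 o}{6 o} = 2 o \frac{1}{6 o} = \frac{1}{3}$)
$C{\left(D,S \right)} = \frac{4}{7}$ ($C{\left(D,S \right)} = \frac{1}{7} \cdot 4 = \frac{4}{7}$)
$m{\left(Q \right)} = \frac{4}{7}$
$\left(m{\left(8 \right)} + k{\left(-4 \right)}\right)^{2} = \left(\frac{4}{7} + \frac{1}{3}\right)^{2} = \left(\frac{19}{21}\right)^{2} = \frac{361}{441}$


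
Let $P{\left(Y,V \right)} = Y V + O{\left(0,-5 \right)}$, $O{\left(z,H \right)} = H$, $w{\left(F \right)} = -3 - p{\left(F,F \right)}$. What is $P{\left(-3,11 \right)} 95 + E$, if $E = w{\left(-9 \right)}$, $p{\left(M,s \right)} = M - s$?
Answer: $-3613$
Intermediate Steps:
$w{\left(F \right)} = -3$ ($w{\left(F \right)} = -3 - \left(F - F\right) = -3 - 0 = -3 + 0 = -3$)
$E = -3$
$P{\left(Y,V \right)} = -5 + V Y$ ($P{\left(Y,V \right)} = Y V - 5 = V Y - 5 = -5 + V Y$)
$P{\left(-3,11 \right)} 95 + E = \left(-5 + 11 \left(-3\right)\right) 95 - 3 = \left(-5 - 33\right) 95 - 3 = \left(-38\right) 95 - 3 = -3610 - 3 = -3613$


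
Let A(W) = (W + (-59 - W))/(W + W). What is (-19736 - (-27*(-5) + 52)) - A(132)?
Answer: -5259613/264 ≈ -19923.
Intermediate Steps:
A(W) = -59/(2*W) (A(W) = -59*1/(2*W) = -59/(2*W))
(-19736 - (-27*(-5) + 52)) - A(132) = (-19736 - (-27*(-5) + 52)) - (-59)/(2*132) = (-19736 - (135 + 52)) - (-59)/(2*132) = (-19736 - 1*187) - 1*(-59/264) = (-19736 - 187) + 59/264 = -19923 + 59/264 = -5259613/264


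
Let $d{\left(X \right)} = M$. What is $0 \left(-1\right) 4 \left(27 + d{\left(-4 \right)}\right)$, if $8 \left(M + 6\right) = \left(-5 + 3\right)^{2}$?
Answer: $0$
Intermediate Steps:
$M = - \frac{11}{2}$ ($M = -6 + \frac{\left(-5 + 3\right)^{2}}{8} = -6 + \frac{\left(-2\right)^{2}}{8} = -6 + \frac{1}{8} \cdot 4 = -6 + \frac{1}{2} = - \frac{11}{2} \approx -5.5$)
$d{\left(X \right)} = - \frac{11}{2}$
$0 \left(-1\right) 4 \left(27 + d{\left(-4 \right)}\right) = 0 \left(-1\right) 4 \left(27 - \frac{11}{2}\right) = 0 \cdot 4 \cdot \frac{43}{2} = 0 \cdot \frac{43}{2} = 0$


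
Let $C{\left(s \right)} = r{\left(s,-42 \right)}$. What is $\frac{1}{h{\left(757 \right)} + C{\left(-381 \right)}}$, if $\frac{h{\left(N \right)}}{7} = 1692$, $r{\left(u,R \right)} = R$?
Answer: $\frac{1}{11802} \approx 8.4731 \cdot 10^{-5}$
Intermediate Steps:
$h{\left(N \right)} = 11844$ ($h{\left(N \right)} = 7 \cdot 1692 = 11844$)
$C{\left(s \right)} = -42$
$\frac{1}{h{\left(757 \right)} + C{\left(-381 \right)}} = \frac{1}{11844 - 42} = \frac{1}{11802}$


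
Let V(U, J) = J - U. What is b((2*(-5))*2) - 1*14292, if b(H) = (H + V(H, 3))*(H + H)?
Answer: -14412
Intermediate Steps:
b(H) = 6*H (b(H) = (H + (3 - H))*(H + H) = 3*(2*H) = 6*H)
b((2*(-5))*2) - 1*14292 = 6*((2*(-5))*2) - 1*14292 = 6*(-10*2) - 14292 = 6*(-20) - 14292 = -120 - 14292 = -14412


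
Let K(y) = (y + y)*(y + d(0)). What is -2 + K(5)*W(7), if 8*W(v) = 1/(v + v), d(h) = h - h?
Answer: -87/56 ≈ -1.5536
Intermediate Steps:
d(h) = 0
K(y) = 2*y**2 (K(y) = (y + y)*(y + 0) = (2*y)*y = 2*y**2)
W(v) = 1/(16*v) (W(v) = 1/(8*(v + v)) = 1/(8*((2*v))) = (1/(2*v))/8 = 1/(16*v))
-2 + K(5)*W(7) = -2 + (2*5**2)*((1/16)/7) = -2 + (2*25)*((1/16)*(1/7)) = -2 + 50*(1/112) = -2 + 25/56 = -87/56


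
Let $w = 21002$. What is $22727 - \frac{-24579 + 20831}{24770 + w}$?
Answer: $\frac{260065998}{11443} \approx 22727.0$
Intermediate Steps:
$22727 - \frac{-24579 + 20831}{24770 + w} = 22727 - \frac{-24579 + 20831}{24770 + 21002} = 22727 - - \frac{3748}{45772} = 22727 - \left(-3748\right) \frac{1}{45772} = 22727 - - \frac{937}{11443} = 22727 + \frac{937}{11443} = \frac{260065998}{11443}$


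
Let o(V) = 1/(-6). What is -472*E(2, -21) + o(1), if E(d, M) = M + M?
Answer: 118943/6 ≈ 19824.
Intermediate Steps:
E(d, M) = 2*M
o(V) = -1/6
-472*E(2, -21) + o(1) = -944*(-21) - 1/6 = -472*(-42) - 1/6 = 19824 - 1/6 = 118943/6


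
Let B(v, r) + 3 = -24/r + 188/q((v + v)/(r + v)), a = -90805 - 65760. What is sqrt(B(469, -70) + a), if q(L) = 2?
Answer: I*sqrt(191680230)/35 ≈ 395.57*I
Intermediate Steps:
a = -156565
B(v, r) = 91 - 24/r (B(v, r) = -3 + (-24/r + 188/2) = -3 + (-24/r + 188*(1/2)) = -3 + (-24/r + 94) = -3 + (94 - 24/r) = 91 - 24/r)
sqrt(B(469, -70) + a) = sqrt((91 - 24/(-70)) - 156565) = sqrt((91 - 24*(-1/70)) - 156565) = sqrt((91 + 12/35) - 156565) = sqrt(3197/35 - 156565) = sqrt(-5476578/35) = I*sqrt(191680230)/35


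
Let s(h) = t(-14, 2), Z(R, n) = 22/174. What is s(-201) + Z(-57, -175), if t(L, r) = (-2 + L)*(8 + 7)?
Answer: -20869/87 ≈ -239.87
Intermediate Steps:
t(L, r) = -30 + 15*L (t(L, r) = (-2 + L)*15 = -30 + 15*L)
Z(R, n) = 11/87 (Z(R, n) = 22*(1/174) = 11/87)
s(h) = -240 (s(h) = -30 + 15*(-14) = -30 - 210 = -240)
s(-201) + Z(-57, -175) = -240 + 11/87 = -20869/87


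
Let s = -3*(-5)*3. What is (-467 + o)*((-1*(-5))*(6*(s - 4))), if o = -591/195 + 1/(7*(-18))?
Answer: -157834297/273 ≈ -5.7815e+5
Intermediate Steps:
s = 45 (s = 15*3 = 45)
o = -24887/8190 (o = -591*1/195 + 1/(-126) = -197/65 + 1*(-1/126) = -197/65 - 1/126 = -24887/8190 ≈ -3.0387)
(-467 + o)*((-1*(-5))*(6*(s - 4))) = (-467 - 24887/8190)*((-1*(-5))*(6*(45 - 4))) = -3849617*6*41/1638 = -3849617*246/1638 = -3849617/8190*1230 = -157834297/273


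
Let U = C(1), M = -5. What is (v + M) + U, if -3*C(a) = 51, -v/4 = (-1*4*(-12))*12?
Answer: -2326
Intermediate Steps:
v = -2304 (v = -4*-1*4*(-12)*12 = -4*(-4*(-12))*12 = -192*12 = -4*576 = -2304)
C(a) = -17 (C(a) = -1/3*51 = -17)
U = -17
(v + M) + U = (-2304 - 5) - 17 = -2309 - 17 = -2326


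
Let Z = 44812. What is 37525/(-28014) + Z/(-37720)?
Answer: -7257626/2871435 ≈ -2.5275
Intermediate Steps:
37525/(-28014) + Z/(-37720) = 37525/(-28014) + 44812/(-37720) = 37525*(-1/28014) + 44812*(-1/37720) = -37525/28014 - 11203/9430 = -7257626/2871435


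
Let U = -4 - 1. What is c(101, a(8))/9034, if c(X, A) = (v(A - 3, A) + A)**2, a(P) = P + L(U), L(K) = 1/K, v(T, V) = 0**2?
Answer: 1521/225850 ≈ 0.0067346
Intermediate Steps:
v(T, V) = 0
U = -5
a(P) = -1/5 + P (a(P) = P + 1/(-5) = P - 1/5 = -1/5 + P)
c(X, A) = A**2 (c(X, A) = (0 + A)**2 = A**2)
c(101, a(8))/9034 = (-1/5 + 8)**2/9034 = (39/5)**2*(1/9034) = (1521/25)*(1/9034) = 1521/225850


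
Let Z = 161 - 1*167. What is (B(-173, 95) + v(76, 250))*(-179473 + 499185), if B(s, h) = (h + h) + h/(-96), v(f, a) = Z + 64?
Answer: 236916583/3 ≈ 7.8972e+7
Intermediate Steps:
Z = -6 (Z = 161 - 167 = -6)
v(f, a) = 58 (v(f, a) = -6 + 64 = 58)
B(s, h) = 191*h/96 (B(s, h) = 2*h + h*(-1/96) = 2*h - h/96 = 191*h/96)
(B(-173, 95) + v(76, 250))*(-179473 + 499185) = ((191/96)*95 + 58)*(-179473 + 499185) = (18145/96 + 58)*319712 = (23713/96)*319712 = 236916583/3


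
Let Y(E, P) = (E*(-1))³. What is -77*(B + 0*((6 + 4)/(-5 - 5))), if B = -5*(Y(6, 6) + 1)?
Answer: -82775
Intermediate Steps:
Y(E, P) = -E³ (Y(E, P) = (-E)³ = -E³)
B = 1075 (B = -5*(-1*6³ + 1) = -5*(-1*216 + 1) = -5*(-216 + 1) = -5*(-215) = 1075)
-77*(B + 0*((6 + 4)/(-5 - 5))) = -77*(1075 + 0*((6 + 4)/(-5 - 5))) = -77*(1075 + 0*(10/(-10))) = -77*(1075 + 0*(10*(-⅒))) = -77*(1075 + 0*(-1)) = -77*(1075 + 0) = -77*1075 = -82775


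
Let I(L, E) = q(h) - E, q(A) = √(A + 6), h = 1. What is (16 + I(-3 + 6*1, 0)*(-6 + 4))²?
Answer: 284 - 64*√7 ≈ 114.67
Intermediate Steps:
q(A) = √(6 + A)
I(L, E) = √7 - E (I(L, E) = √(6 + 1) - E = √7 - E)
(16 + I(-3 + 6*1, 0)*(-6 + 4))² = (16 + (√7 - 1*0)*(-6 + 4))² = (16 + (√7 + 0)*(-2))² = (16 + √7*(-2))² = (16 - 2*√7)²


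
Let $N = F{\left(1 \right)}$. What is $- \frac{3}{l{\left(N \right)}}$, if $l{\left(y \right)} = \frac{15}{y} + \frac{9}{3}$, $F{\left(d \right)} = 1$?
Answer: $- \frac{1}{6} \approx -0.16667$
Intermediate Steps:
$N = 1$
$l{\left(y \right)} = 3 + \frac{15}{y}$ ($l{\left(y \right)} = \frac{15}{y} + 9 \cdot \frac{1}{3} = \frac{15}{y} + 3 = 3 + \frac{15}{y}$)
$- \frac{3}{l{\left(N \right)}} = - \frac{3}{3 + \frac{15}{1}} = - \frac{3}{3 + 15 \cdot 1} = - \frac{3}{3 + 15} = - \frac{3}{18} = \left(-3\right) \frac{1}{18} = - \frac{1}{6}$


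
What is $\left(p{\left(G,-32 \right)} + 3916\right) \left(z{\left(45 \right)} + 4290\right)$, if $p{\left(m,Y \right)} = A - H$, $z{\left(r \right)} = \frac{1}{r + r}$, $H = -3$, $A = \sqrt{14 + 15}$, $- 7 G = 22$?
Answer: $\frac{1513129819}{90} + \frac{386101 \sqrt{29}}{90} \approx 1.6836 \cdot 10^{7}$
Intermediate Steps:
$G = - \frac{22}{7}$ ($G = \left(- \frac{1}{7}\right) 22 = - \frac{22}{7} \approx -3.1429$)
$A = \sqrt{29} \approx 5.3852$
$z{\left(r \right)} = \frac{1}{2 r}$
$p{\left(m,Y \right)} = 3 + \sqrt{29}$ ($p{\left(m,Y \right)} = \sqrt{29} - -3 = \sqrt{29} + 3 = 3 + \sqrt{29}$)
$\left(p{\left(G,-32 \right)} + 3916\right) \left(z{\left(45 \right)} + 4290\right) = \left(\left(3 + \sqrt{29}\right) + 3916\right) \left(\frac{1}{2 \cdot 45} + 4290\right) = \left(3919 + \sqrt{29}\right) \left(\frac{1}{2} \cdot \frac{1}{45} + 4290\right) = \left(3919 + \sqrt{29}\right) \left(\frac{1}{90} + 4290\right) = \left(3919 + \sqrt{29}\right) \frac{386101}{90} = \frac{1513129819}{90} + \frac{386101 \sqrt{29}}{90}$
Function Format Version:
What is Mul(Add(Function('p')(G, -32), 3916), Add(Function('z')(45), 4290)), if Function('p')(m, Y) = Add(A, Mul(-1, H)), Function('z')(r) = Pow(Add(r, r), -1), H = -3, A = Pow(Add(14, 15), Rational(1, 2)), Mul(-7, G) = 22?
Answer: Add(Rational(1513129819, 90), Mul(Rational(386101, 90), Pow(29, Rational(1, 2)))) ≈ 1.6836e+7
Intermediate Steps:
G = Rational(-22, 7) (G = Mul(Rational(-1, 7), 22) = Rational(-22, 7) ≈ -3.1429)
A = Pow(29, Rational(1, 2)) ≈ 5.3852
Function('z')(r) = Mul(Rational(1, 2), Pow(r, -1)) (Function('z')(r) = Pow(Mul(2, r), -1) = Mul(Rational(1, 2), Pow(r, -1)))
Function('p')(m, Y) = Add(3, Pow(29, Rational(1, 2))) (Function('p')(m, Y) = Add(Pow(29, Rational(1, 2)), Mul(-1, -3)) = Add(Pow(29, Rational(1, 2)), 3) = Add(3, Pow(29, Rational(1, 2))))
Mul(Add(Function('p')(G, -32), 3916), Add(Function('z')(45), 4290)) = Mul(Add(Add(3, Pow(29, Rational(1, 2))), 3916), Add(Mul(Rational(1, 2), Pow(45, -1)), 4290)) = Mul(Add(3919, Pow(29, Rational(1, 2))), Add(Mul(Rational(1, 2), Rational(1, 45)), 4290)) = Mul(Add(3919, Pow(29, Rational(1, 2))), Add(Rational(1, 90), 4290)) = Mul(Add(3919, Pow(29, Rational(1, 2))), Rational(386101, 90)) = Add(Rational(1513129819, 90), Mul(Rational(386101, 90), Pow(29, Rational(1, 2))))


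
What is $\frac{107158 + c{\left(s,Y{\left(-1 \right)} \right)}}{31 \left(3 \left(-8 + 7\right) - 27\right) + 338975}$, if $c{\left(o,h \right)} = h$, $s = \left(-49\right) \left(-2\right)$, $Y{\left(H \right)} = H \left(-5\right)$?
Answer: $\frac{107163}{338045} \approx 0.31701$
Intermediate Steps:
$Y{\left(H \right)} = - 5 H$
$s = 98$
$\frac{107158 + c{\left(s,Y{\left(-1 \right)} \right)}}{31 \left(3 \left(-8 + 7\right) - 27\right) + 338975} = \frac{107158 - -5}{31 \left(3 \left(-8 + 7\right) - 27\right) + 338975} = \frac{107158 + 5}{31 \left(3 \left(-1\right) - 27\right) + 338975} = \frac{107163}{31 \left(-3 - 27\right) + 338975} = \frac{107163}{31 \left(-30\right) + 338975} = \frac{107163}{-930 + 338975} = \frac{107163}{338045}$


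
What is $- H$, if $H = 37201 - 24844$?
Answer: $-12357$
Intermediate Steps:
$H = 12357$ ($H = 37201 - 24844 = 12357$)
$- H = \left(-1\right) 12357 = -12357$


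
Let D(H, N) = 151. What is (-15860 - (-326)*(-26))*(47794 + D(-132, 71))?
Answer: -1166789520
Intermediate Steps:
(-15860 - (-326)*(-26))*(47794 + D(-132, 71)) = (-15860 - (-326)*(-26))*(47794 + 151) = (-15860 - 1*8476)*47945 = (-15860 - 8476)*47945 = -24336*47945 = -1166789520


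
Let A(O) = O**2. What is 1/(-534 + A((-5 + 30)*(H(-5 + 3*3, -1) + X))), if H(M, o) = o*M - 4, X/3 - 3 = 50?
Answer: 1/14250091 ≈ 7.0175e-8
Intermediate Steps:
X = 159 (X = 9 + 3*50 = 9 + 150 = 159)
H(M, o) = -4 + M*o (H(M, o) = M*o - 4 = -4 + M*o)
1/(-534 + A((-5 + 30)*(H(-5 + 3*3, -1) + X))) = 1/(-534 + ((-5 + 30)*((-4 + (-5 + 3*3)*(-1)) + 159))**2) = 1/(-534 + (25*((-4 + (-5 + 9)*(-1)) + 159))**2) = 1/(-534 + (25*((-4 + 4*(-1)) + 159))**2) = 1/(-534 + (25*((-4 - 4) + 159))**2) = 1/(-534 + (25*(-8 + 159))**2) = 1/(-534 + (25*151)**2) = 1/(-534 + 3775**2) = 1/(-534 + 14250625) = 1/14250091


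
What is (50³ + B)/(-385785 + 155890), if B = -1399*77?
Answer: -17277/229895 ≈ -0.075152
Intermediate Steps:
B = -107723
(50³ + B)/(-385785 + 155890) = (50³ - 107723)/(-385785 + 155890) = (125000 - 107723)/(-229895) = 17277*(-1/229895) = -17277/229895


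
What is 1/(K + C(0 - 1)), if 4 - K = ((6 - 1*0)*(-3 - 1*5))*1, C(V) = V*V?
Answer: 1/53 ≈ 0.018868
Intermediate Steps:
C(V) = V²
K = 52 (K = 4 - (6 - 1*0)*(-3 - 1*5) = 4 - (6 + 0)*(-3 - 5) = 4 - 6*(-8) = 4 - (-48) = 4 - 1*(-48) = 4 + 48 = 52)
1/(K + C(0 - 1)) = 1/(52 + (0 - 1)²) = 1/(52 + (-1)²) = 1/(52 + 1) = 1/53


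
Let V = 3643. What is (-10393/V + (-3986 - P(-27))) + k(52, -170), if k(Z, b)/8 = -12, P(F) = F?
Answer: -14782758/3643 ≈ -4057.9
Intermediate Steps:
k(Z, b) = -96 (k(Z, b) = 8*(-12) = -96)
(-10393/V + (-3986 - P(-27))) + k(52, -170) = (-10393/3643 + (-3986 - 1*(-27))) - 96 = (-10393*1/3643 + (-3986 + 27)) - 96 = (-10393/3643 - 3959) - 96 = -14433030/3643 - 96 = -14782758/3643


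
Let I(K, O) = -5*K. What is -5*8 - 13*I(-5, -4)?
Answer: -365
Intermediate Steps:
-5*8 - 13*I(-5, -4) = -5*8 - (-65)*(-5) = -40 - 13*25 = -40 - 325 = -365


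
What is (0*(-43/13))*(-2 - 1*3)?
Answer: 0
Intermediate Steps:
(0*(-43/13))*(-2 - 1*3) = (0*(-43*1/13))*(-2 - 3) = (0*(-43/13))*(-5) = 0*(-5) = 0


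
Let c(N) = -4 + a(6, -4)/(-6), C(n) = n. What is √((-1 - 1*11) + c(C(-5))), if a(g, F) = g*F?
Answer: 2*I*√3 ≈ 3.4641*I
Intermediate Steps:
a(g, F) = F*g
c(N) = 0 (c(N) = -4 - 4*6/(-6) = -4 - 24*(-⅙) = -4 + 4 = 0)
√((-1 - 1*11) + c(C(-5))) = √((-1 - 1*11) + 0) = √((-1 - 11) + 0) = √(-12 + 0) = √(-12) = 2*I*√3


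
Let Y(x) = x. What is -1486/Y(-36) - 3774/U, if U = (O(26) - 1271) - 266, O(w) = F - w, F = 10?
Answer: 1221811/27954 ≈ 43.708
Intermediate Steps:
O(w) = 10 - w
U = -1553 (U = ((10 - 1*26) - 1271) - 266 = ((10 - 26) - 1271) - 266 = (-16 - 1271) - 266 = -1287 - 266 = -1553)
-1486/Y(-36) - 3774/U = -1486/(-36) - 3774/(-1553) = -1486*(-1/36) - 3774*(-1/1553) = 743/18 + 3774/1553 = 1221811/27954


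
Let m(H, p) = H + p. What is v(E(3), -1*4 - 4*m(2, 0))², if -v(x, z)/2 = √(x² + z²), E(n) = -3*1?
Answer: 612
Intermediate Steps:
E(n) = -3
v(x, z) = -2*√(x² + z²)
v(E(3), -1*4 - 4*m(2, 0))² = (-2*√((-3)² + (-1*4 - 4*(2 + 0))²))² = (-2*√(9 + (-4 - 4*2)²))² = (-2*√(9 + (-4 - 8)²))² = (-2*√(9 + (-12)²))² = (-2*√(9 + 144))² = (-6*√17)² = 612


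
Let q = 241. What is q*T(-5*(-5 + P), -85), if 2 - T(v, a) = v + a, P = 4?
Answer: 19762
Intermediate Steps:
T(v, a) = 2 - a - v (T(v, a) = 2 - (v + a) = 2 - (a + v) = 2 + (-a - v) = 2 - a - v)
q*T(-5*(-5 + P), -85) = 241*(2 - 1*(-85) - (-5)*(-5 + 4)) = 241*(2 + 85 - (-5)*(-1)) = 241*(2 + 85 - 1*5) = 241*(2 + 85 - 5) = 241*82 = 19762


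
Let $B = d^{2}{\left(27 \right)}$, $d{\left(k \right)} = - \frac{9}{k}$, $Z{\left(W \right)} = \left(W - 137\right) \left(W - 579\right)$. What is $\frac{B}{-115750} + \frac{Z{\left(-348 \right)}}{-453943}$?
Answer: $- \frac{468366045193}{472895120250} \approx -0.99042$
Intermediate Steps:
$Z{\left(W \right)} = \left(-579 + W\right) \left(-137 + W\right)$ ($Z{\left(W \right)} = \left(-137 + W\right) \left(-579 + W\right) = \left(-579 + W\right) \left(-137 + W\right)$)
$B = \frac{1}{9}$ ($B = \left(- \frac{9}{27}\right)^{2} = \left(\left(-9\right) \frac{1}{27}\right)^{2} = \left(- \frac{1}{3}\right)^{2} = \frac{1}{9} \approx 0.11111$)
$\frac{B}{-115750} + \frac{Z{\left(-348 \right)}}{-453943} = \frac{1}{9 \left(-115750\right)} + \frac{79323 + \left(-348\right)^{2} - -249168}{-453943} = \frac{1}{9} \left(- \frac{1}{115750}\right) + \left(79323 + 121104 + 249168\right) \left(- \frac{1}{453943}\right) = - \frac{1}{1041750} + 449595 \left(- \frac{1}{453943}\right) = - \frac{1}{1041750} - \frac{449595}{453943} = - \frac{468366045193}{472895120250}$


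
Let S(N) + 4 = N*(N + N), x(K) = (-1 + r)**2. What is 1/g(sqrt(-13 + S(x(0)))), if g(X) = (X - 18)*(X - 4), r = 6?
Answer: 145/122917 + 22*sqrt(137)/368751 ≈ 0.0018780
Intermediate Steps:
x(K) = 25 (x(K) = (-1 + 6)**2 = 5**2 = 25)
S(N) = -4 + 2*N**2 (S(N) = -4 + N*(N + N) = -4 + N*(2*N) = -4 + 2*N**2)
g(X) = (-18 + X)*(-4 + X)
1/g(sqrt(-13 + S(x(0)))) = 1/(72 + (sqrt(-13 + (-4 + 2*25**2)))**2 - 22*sqrt(-13 + (-4 + 2*25**2))) = 1/(72 + (sqrt(-13 + (-4 + 2*625)))**2 - 22*sqrt(-13 + (-4 + 2*625))) = 1/(72 + (sqrt(-13 + (-4 + 1250)))**2 - 22*sqrt(-13 + (-4 + 1250))) = 1/(72 + (sqrt(-13 + 1246))**2 - 22*sqrt(-13 + 1246)) = 1/(72 + (sqrt(1233))**2 - 66*sqrt(137)) = 1/(72 + (3*sqrt(137))**2 - 66*sqrt(137)) = 1/(72 + 1233 - 66*sqrt(137)) = 1/(1305 - 66*sqrt(137))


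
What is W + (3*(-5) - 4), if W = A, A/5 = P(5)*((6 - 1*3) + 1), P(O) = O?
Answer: 81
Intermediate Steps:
A = 100 (A = 5*(5*((6 - 1*3) + 1)) = 5*(5*((6 - 3) + 1)) = 5*(5*(3 + 1)) = 5*(5*4) = 5*20 = 100)
W = 100
W + (3*(-5) - 4) = 100 + (3*(-5) - 4) = 100 + (-15 - 4) = 100 - 19 = 81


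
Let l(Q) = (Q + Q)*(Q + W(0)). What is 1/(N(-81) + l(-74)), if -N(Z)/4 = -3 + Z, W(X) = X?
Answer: 1/11288 ≈ 8.8590e-5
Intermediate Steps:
N(Z) = 12 - 4*Z (N(Z) = -4*(-3 + Z) = 12 - 4*Z)
l(Q) = 2*Q**2 (l(Q) = (Q + Q)*(Q + 0) = (2*Q)*Q = 2*Q**2)
1/(N(-81) + l(-74)) = 1/((12 - 4*(-81)) + 2*(-74)**2) = 1/((12 + 324) + 2*5476) = 1/(336 + 10952) = 1/11288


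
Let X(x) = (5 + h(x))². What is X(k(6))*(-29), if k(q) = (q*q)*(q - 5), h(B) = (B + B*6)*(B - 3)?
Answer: -2007932189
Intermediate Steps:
h(B) = 7*B*(-3 + B) (h(B) = (B + 6*B)*(-3 + B) = (7*B)*(-3 + B) = 7*B*(-3 + B))
k(q) = q²*(-5 + q)
X(x) = (5 + 7*x*(-3 + x))²
X(k(6))*(-29) = (5 + 7*(6²*(-5 + 6))*(-3 + 6²*(-5 + 6)))²*(-29) = (5 + 7*(36*1)*(-3 + 36*1))²*(-29) = (5 + 7*36*(-3 + 36))²*(-29) = (5 + 7*36*33)²*(-29) = (5 + 8316)²*(-29) = 8321²*(-29) = 69239041*(-29) = -2007932189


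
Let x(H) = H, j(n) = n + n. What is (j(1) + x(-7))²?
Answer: 25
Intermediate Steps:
j(n) = 2*n
(j(1) + x(-7))² = (2*1 - 7)² = (2 - 7)² = (-5)² = 25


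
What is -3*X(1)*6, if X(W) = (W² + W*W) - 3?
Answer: 18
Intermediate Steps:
X(W) = -3 + 2*W² (X(W) = (W² + W²) - 3 = 2*W² - 3 = -3 + 2*W²)
-3*X(1)*6 = -3*(-3 + 2*1²)*6 = -3*(-3 + 2*1)*6 = -3*(-3 + 2)*6 = -3*(-1)*6 = 3*6 = 18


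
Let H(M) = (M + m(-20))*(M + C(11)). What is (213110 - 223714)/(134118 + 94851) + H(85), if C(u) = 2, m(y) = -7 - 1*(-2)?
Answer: 1593613636/228969 ≈ 6960.0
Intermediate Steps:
m(y) = -5 (m(y) = -7 + 2 = -5)
H(M) = (-5 + M)*(2 + M) (H(M) = (M - 5)*(M + 2) = (-5 + M)*(2 + M))
(213110 - 223714)/(134118 + 94851) + H(85) = (213110 - 223714)/(134118 + 94851) + (-10 + 85² - 3*85) = -10604/228969 + (-10 + 7225 - 255) = -10604*1/228969 + 6960 = -10604/228969 + 6960 = 1593613636/228969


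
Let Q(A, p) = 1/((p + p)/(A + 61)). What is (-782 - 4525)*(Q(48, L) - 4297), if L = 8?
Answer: 364288401/16 ≈ 2.2768e+7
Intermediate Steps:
Q(A, p) = (61 + A)/(2*p) (Q(A, p) = 1/((2*p)/(61 + A)) = 1/(2*p/(61 + A)) = (61 + A)/(2*p))
(-782 - 4525)*(Q(48, L) - 4297) = (-782 - 4525)*((½)*(61 + 48)/8 - 4297) = -5307*((½)*(⅛)*109 - 4297) = -5307*(109/16 - 4297) = -5307*(-68643/16) = 364288401/16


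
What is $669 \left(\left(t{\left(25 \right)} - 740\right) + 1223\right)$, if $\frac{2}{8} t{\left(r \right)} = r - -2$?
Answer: $395379$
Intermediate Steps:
$t{\left(r \right)} = 8 + 4 r$ ($t{\left(r \right)} = 4 \left(r - -2\right) = 4 \left(r + 2\right) = 4 \left(2 + r\right) = 8 + 4 r$)
$669 \left(\left(t{\left(25 \right)} - 740\right) + 1223\right) = 669 \left(\left(\left(8 + 4 \cdot 25\right) - 740\right) + 1223\right) = 669 \left(\left(\left(8 + 100\right) - 740\right) + 1223\right) = 669 \left(\left(108 - 740\right) + 1223\right) = 669 \left(-632 + 1223\right) = 669 \cdot 591 = 395379$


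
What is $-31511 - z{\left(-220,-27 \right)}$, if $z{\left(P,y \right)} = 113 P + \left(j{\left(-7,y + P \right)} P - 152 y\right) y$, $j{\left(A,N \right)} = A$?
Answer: $145737$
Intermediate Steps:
$z{\left(P,y \right)} = 113 P + y \left(- 152 y - 7 P\right)$ ($z{\left(P,y \right)} = 113 P + \left(- 7 P - 152 y\right) y = 113 P + \left(- 152 y - 7 P\right) y = 113 P + y \left(- 152 y - 7 P\right)$)
$-31511 - z{\left(-220,-27 \right)} = -31511 - \left(- 152 \left(-27\right)^{2} + 113 \left(-220\right) - \left(-1540\right) \left(-27\right)\right) = -31511 - \left(\left(-152\right) 729 - 24860 - 41580\right) = -31511 - \left(-110808 - 24860 - 41580\right) = -31511 - -177248 = -31511 + 177248 = 145737$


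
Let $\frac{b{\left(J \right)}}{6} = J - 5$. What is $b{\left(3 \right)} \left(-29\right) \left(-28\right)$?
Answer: $-9744$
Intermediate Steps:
$b{\left(J \right)} = -30 + 6 J$ ($b{\left(J \right)} = 6 \left(J - 5\right) = 6 \left(-5 + J\right) = -30 + 6 J$)
$b{\left(3 \right)} \left(-29\right) \left(-28\right) = \left(-30 + 6 \cdot 3\right) \left(-29\right) \left(-28\right) = \left(-30 + 18\right) \left(-29\right) \left(-28\right) = \left(-12\right) \left(-29\right) \left(-28\right) = 348 \left(-28\right) = -9744$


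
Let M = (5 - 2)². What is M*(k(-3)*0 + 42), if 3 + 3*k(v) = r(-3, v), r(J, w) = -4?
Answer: 378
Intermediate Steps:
k(v) = -7/3 (k(v) = -1 + (⅓)*(-4) = -1 - 4/3 = -7/3)
M = 9 (M = 3² = 9)
M*(k(-3)*0 + 42) = 9*(-7/3*0 + 42) = 9*(0 + 42) = 9*42 = 378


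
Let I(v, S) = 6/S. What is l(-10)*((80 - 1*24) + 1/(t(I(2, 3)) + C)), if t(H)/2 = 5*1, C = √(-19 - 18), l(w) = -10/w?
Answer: 7682/137 - I*√37/137 ≈ 56.073 - 0.0444*I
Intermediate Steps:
C = I*√37 (C = √(-37) = I*√37 ≈ 6.0828*I)
t(H) = 10 (t(H) = 2*(5*1) = 2*5 = 10)
l(-10)*((80 - 1*24) + 1/(t(I(2, 3)) + C)) = (-10/(-10))*((80 - 1*24) + 1/(10 + I*√37)) = (-10*(-⅒))*((80 - 24) + 1/(10 + I*√37)) = 1*(56 + 1/(10 + I*√37)) = 56 + 1/(10 + I*√37)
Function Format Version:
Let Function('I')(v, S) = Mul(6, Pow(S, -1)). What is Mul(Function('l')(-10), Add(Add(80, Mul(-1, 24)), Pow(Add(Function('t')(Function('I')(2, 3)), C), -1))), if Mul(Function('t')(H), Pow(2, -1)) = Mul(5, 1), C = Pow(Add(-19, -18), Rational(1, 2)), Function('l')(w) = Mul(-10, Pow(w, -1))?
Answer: Add(Rational(7682, 137), Mul(Rational(-1, 137), I, Pow(37, Rational(1, 2)))) ≈ Add(56.073, Mul(-0.044400, I))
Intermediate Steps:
C = Mul(I, Pow(37, Rational(1, 2))) (C = Pow(-37, Rational(1, 2)) = Mul(I, Pow(37, Rational(1, 2))) ≈ Mul(6.0828, I))
Function('t')(H) = 10 (Function('t')(H) = Mul(2, Mul(5, 1)) = Mul(2, 5) = 10)
Mul(Function('l')(-10), Add(Add(80, Mul(-1, 24)), Pow(Add(Function('t')(Function('I')(2, 3)), C), -1))) = Mul(Mul(-10, Pow(-10, -1)), Add(Add(80, Mul(-1, 24)), Pow(Add(10, Mul(I, Pow(37, Rational(1, 2)))), -1))) = Mul(Mul(-10, Rational(-1, 10)), Add(Add(80, -24), Pow(Add(10, Mul(I, Pow(37, Rational(1, 2)))), -1))) = Mul(1, Add(56, Pow(Add(10, Mul(I, Pow(37, Rational(1, 2)))), -1))) = Add(56, Pow(Add(10, Mul(I, Pow(37, Rational(1, 2)))), -1))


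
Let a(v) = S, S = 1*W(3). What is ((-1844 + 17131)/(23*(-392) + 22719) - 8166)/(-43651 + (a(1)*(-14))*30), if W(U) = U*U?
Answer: 111883411/649946993 ≈ 0.17214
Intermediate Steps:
W(U) = U²
S = 9 (S = 1*3² = 1*9 = 9)
a(v) = 9
((-1844 + 17131)/(23*(-392) + 22719) - 8166)/(-43651 + (a(1)*(-14))*30) = ((-1844 + 17131)/(23*(-392) + 22719) - 8166)/(-43651 + (9*(-14))*30) = (15287/(-9016 + 22719) - 8166)/(-43651 - 126*30) = (15287/13703 - 8166)/(-43651 - 3780) = (15287*(1/13703) - 8166)/(-47431) = (15287/13703 - 8166)*(-1/47431) = -111883411/13703*(-1/47431) = 111883411/649946993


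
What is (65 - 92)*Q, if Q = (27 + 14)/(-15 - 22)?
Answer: 1107/37 ≈ 29.919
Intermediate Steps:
Q = -41/37 (Q = 41/(-37) = 41*(-1/37) = -41/37 ≈ -1.1081)
(65 - 92)*Q = (65 - 92)*(-41/37) = -27*(-41/37) = 1107/37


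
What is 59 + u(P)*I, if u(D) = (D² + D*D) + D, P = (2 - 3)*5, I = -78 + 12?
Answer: -2911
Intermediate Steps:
I = -66
P = -5 (P = -1*5 = -5)
u(D) = D + 2*D² (u(D) = (D² + D²) + D = 2*D² + D = D + 2*D²)
59 + u(P)*I = 59 - 5*(1 + 2*(-5))*(-66) = 59 - 5*(1 - 10)*(-66) = 59 - 5*(-9)*(-66) = 59 + 45*(-66) = 59 - 2970 = -2911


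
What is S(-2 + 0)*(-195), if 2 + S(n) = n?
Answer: 780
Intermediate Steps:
S(n) = -2 + n
S(-2 + 0)*(-195) = (-2 + (-2 + 0))*(-195) = (-2 - 2)*(-195) = -4*(-195) = 780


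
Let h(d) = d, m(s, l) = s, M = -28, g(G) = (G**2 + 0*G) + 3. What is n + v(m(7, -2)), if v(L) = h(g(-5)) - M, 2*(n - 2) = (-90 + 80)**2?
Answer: 108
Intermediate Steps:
g(G) = 3 + G**2 (g(G) = (G**2 + 0) + 3 = G**2 + 3 = 3 + G**2)
n = 52 (n = 2 + (-90 + 80)**2/2 = 2 + (1/2)*(-10)**2 = 2 + (1/2)*100 = 2 + 50 = 52)
v(L) = 56 (v(L) = (3 + (-5)**2) - 1*(-28) = (3 + 25) + 28 = 28 + 28 = 56)
n + v(m(7, -2)) = 52 + 56 = 108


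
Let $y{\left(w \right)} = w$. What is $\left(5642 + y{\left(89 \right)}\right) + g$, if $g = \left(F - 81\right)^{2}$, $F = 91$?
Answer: $5831$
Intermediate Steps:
$g = 100$ ($g = \left(91 - 81\right)^{2} = 10^{2} = 100$)
$\left(5642 + y{\left(89 \right)}\right) + g = \left(5642 + 89\right) + 100 = 5731 + 100 = 5831$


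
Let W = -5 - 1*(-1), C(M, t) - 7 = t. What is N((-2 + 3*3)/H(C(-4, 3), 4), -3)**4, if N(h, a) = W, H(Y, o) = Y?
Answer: 256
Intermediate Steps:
C(M, t) = 7 + t
W = -4 (W = -5 + 1 = -4)
N(h, a) = -4
N((-2 + 3*3)/H(C(-4, 3), 4), -3)**4 = (-4)**4 = 256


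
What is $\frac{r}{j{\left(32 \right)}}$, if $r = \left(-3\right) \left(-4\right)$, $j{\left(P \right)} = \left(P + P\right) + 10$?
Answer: $\frac{6}{37} \approx 0.16216$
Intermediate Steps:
$j{\left(P \right)} = 10 + 2 P$ ($j{\left(P \right)} = 2 P + 10 = 10 + 2 P$)
$r = 12$
$\frac{r}{j{\left(32 \right)}} = \frac{12}{10 + 2 \cdot 32} = \frac{12}{10 + 64} = \frac{12}{74} = 12 \cdot \frac{1}{74} = \frac{6}{37}$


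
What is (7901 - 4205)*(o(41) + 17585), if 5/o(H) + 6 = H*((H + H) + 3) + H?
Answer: 259976661/4 ≈ 6.4994e+7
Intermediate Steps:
o(H) = 5/(-6 + H + H*(3 + 2*H)) (o(H) = 5/(-6 + (H*((H + H) + 3) + H)) = 5/(-6 + (H*(2*H + 3) + H)) = 5/(-6 + (H*(3 + 2*H) + H)) = 5/(-6 + (H + H*(3 + 2*H))) = 5/(-6 + H + H*(3 + 2*H)))
(7901 - 4205)*(o(41) + 17585) = (7901 - 4205)*(5/(2*(-3 + 41² + 2*41)) + 17585) = 3696*(5/(2*(-3 + 1681 + 82)) + 17585) = 3696*((5/2)/1760 + 17585) = 3696*((5/2)*(1/1760) + 17585) = 3696*(1/704 + 17585) = 3696*(12379841/704) = 259976661/4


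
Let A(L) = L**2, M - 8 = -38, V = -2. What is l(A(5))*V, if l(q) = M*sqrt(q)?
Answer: 300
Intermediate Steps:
M = -30 (M = 8 - 38 = -30)
l(q) = -30*sqrt(q)
l(A(5))*V = -30*sqrt(5**2)*(-2) = -30*sqrt(25)*(-2) = -30*5*(-2) = -150*(-2) = 300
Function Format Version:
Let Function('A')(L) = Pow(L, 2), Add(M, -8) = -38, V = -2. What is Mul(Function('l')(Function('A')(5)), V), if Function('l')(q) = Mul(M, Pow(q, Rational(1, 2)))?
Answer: 300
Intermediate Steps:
M = -30 (M = Add(8, -38) = -30)
Function('l')(q) = Mul(-30, Pow(q, Rational(1, 2)))
Mul(Function('l')(Function('A')(5)), V) = Mul(Mul(-30, Pow(Pow(5, 2), Rational(1, 2))), -2) = Mul(Mul(-30, Pow(25, Rational(1, 2))), -2) = Mul(Mul(-30, 5), -2) = Mul(-150, -2) = 300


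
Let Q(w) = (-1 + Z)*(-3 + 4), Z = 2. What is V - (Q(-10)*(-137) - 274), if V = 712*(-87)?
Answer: -61533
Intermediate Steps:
Q(w) = 1 (Q(w) = (-1 + 2)*(-3 + 4) = 1*1 = 1)
V = -61944
V - (Q(-10)*(-137) - 274) = -61944 - (1*(-137) - 274) = -61944 - (-137 - 274) = -61944 - 1*(-411) = -61944 + 411 = -61533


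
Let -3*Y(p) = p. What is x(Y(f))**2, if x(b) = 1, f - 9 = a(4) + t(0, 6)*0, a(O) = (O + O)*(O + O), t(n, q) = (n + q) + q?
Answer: 1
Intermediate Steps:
t(n, q) = n + 2*q
a(O) = 4*O**2 (a(O) = (2*O)*(2*O) = 4*O**2)
f = 73 (f = 9 + (4*4**2 + (0 + 2*6)*0) = 9 + (4*16 + (0 + 12)*0) = 9 + (64 + 12*0) = 9 + (64 + 0) = 9 + 64 = 73)
Y(p) = -p/3
x(Y(f))**2 = 1**2 = 1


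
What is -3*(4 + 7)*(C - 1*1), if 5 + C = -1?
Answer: 231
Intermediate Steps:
C = -6 (C = -5 - 1 = -6)
-3*(4 + 7)*(C - 1*1) = -3*(4 + 7)*(-6 - 1*1) = -33*(-6 - 1) = -33*(-7) = -3*(-77) = 231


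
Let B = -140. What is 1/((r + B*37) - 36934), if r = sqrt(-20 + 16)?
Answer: -21057/886794500 - I/886794500 ≈ -2.3745e-5 - 1.1277e-9*I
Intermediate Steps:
r = 2*I (r = sqrt(-4) = 2*I ≈ 2.0*I)
1/((r + B*37) - 36934) = 1/((2*I - 140*37) - 36934) = 1/((2*I - 5180) - 36934) = 1/((-5180 + 2*I) - 36934) = 1/(-42114 + 2*I) = (-42114 - 2*I)/1773589000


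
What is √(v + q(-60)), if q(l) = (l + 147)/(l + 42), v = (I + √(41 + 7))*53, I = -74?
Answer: √(-141366 + 7632*√3)/6 ≈ 59.663*I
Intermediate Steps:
v = -3922 + 212*√3 (v = (-74 + √(41 + 7))*53 = (-74 + √48)*53 = (-74 + 4*√3)*53 = -3922 + 212*√3 ≈ -3554.8)
q(l) = (147 + l)/(42 + l)
√(v + q(-60)) = √((-3922 + 212*√3) + (147 - 60)/(42 - 60)) = √((-3922 + 212*√3) + 87/(-18)) = √((-3922 + 212*√3) - 1/18*87) = √((-3922 + 212*√3) - 29/6) = √(-23561/6 + 212*√3)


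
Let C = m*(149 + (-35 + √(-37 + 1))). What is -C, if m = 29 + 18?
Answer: -5358 - 282*I ≈ -5358.0 - 282.0*I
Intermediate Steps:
m = 47
C = 5358 + 282*I (C = 47*(149 + (-35 + √(-37 + 1))) = 47*(149 + (-35 + √(-36))) = 47*(149 + (-35 + 6*I)) = 47*(114 + 6*I) = 5358 + 282*I ≈ 5358.0 + 282.0*I)
-C = -(5358 + 282*I) = -5358 - 282*I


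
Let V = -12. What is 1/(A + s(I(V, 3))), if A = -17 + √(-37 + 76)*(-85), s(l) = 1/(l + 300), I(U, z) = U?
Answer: 281952/4669516915 - 1410048*√39/4669516915 ≈ -0.0018254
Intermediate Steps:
s(l) = 1/(300 + l)
A = -17 - 85*√39 (A = -17 + √39*(-85) = -17 - 85*√39 ≈ -547.83)
1/(A + s(I(V, 3))) = 1/((-17 - 85*√39) + 1/(300 - 12)) = 1/((-17 - 85*√39) + 1/288) = 1/(-4895/288 - 85*√39)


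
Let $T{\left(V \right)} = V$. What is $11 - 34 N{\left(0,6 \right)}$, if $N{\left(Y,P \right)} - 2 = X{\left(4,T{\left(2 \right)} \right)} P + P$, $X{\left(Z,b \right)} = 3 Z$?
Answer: $-2709$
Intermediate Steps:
$N{\left(Y,P \right)} = 2 + 13 P$ ($N{\left(Y,P \right)} = 2 + \left(3 \cdot 4 P + P\right) = 2 + \left(12 P + P\right) = 2 + 13 P$)
$11 - 34 N{\left(0,6 \right)} = 11 - 34 \left(2 + 13 \cdot 6\right) = 11 - 34 \left(2 + 78\right) = 11 - 2720 = -2709$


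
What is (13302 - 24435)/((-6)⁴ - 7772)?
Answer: 11133/6476 ≈ 1.7191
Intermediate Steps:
(13302 - 24435)/((-6)⁴ - 7772) = -11133/(1296 - 7772) = -11133/(-6476) = -11133*(-1/6476) = 11133/6476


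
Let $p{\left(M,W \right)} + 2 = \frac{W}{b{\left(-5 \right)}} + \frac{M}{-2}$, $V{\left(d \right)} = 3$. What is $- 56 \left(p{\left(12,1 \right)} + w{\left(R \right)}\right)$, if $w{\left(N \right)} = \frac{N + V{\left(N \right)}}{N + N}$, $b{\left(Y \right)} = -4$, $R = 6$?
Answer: $420$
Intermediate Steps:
$w{\left(N \right)} = \frac{3 + N}{2 N}$ ($w{\left(N \right)} = \frac{N + 3}{N + N} = \frac{3 + N}{2 N}$)
$p{\left(M,W \right)} = -2 - \frac{M}{2} - \frac{W}{4}$ ($p{\left(M,W \right)} = -2 + \left(\frac{W}{-4} + \frac{M}{-2}\right) = -2 + \left(W \left(- \frac{1}{4}\right) + M \left(- \frac{1}{2}\right)\right) = -2 - \left(\frac{M}{2} + \frac{W}{4}\right) = -2 - \frac{M}{2} - \frac{W}{4}$)
$- 56 \left(p{\left(12,1 \right)} + w{\left(R \right)}\right) = - 56 \left(\left(-2 - 6 - \frac{1}{4}\right) + \frac{3 + 6}{2 \cdot 6}\right) = - 56 \left(\left(-2 - 6 - \frac{1}{4}\right) + \frac{1}{2} \cdot \frac{1}{6} \cdot 9\right) = - 56 \left(- \frac{33}{4} + \frac{3}{4}\right) = \left(-56\right) \left(- \frac{15}{2}\right) = 420$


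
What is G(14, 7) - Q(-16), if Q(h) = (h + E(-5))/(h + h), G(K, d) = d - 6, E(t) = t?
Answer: 11/32 ≈ 0.34375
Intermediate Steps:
G(K, d) = -6 + d
Q(h) = (-5 + h)/(2*h) (Q(h) = (h - 5)/(h + h) = (-5 + h)/((2*h)) = (-5 + h)*(1/(2*h)) = (-5 + h)/(2*h))
G(14, 7) - Q(-16) = (-6 + 7) - (-5 - 16)/(2*(-16)) = 1 - (-1)*(-21)/(2*16) = 1 - 1*21/32 = 1 - 21/32 = 11/32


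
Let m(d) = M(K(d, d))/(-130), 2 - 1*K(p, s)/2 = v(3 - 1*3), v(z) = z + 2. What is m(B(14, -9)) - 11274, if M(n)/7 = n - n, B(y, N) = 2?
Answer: -11274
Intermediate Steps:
v(z) = 2 + z
K(p, s) = 0 (K(p, s) = 4 - 2*(2 + (3 - 1*3)) = 4 - 2*(2 + (3 - 3)) = 4 - 2*(2 + 0) = 4 - 2*2 = 4 - 4 = 0)
M(n) = 0 (M(n) = 7*(n - n) = 7*0 = 0)
m(d) = 0 (m(d) = 0/(-130) = 0*(-1/130) = 0)
m(B(14, -9)) - 11274 = 0 - 11274 = -11274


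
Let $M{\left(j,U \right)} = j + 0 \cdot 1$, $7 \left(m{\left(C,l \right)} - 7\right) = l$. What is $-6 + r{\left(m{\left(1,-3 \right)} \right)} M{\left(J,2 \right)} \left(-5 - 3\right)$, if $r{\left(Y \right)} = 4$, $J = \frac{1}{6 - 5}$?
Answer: $-38$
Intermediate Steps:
$J = 1$ ($J = 1^{-1} = 1$)
$m{\left(C,l \right)} = 7 + \frac{l}{7}$
$M{\left(j,U \right)} = j$ ($M{\left(j,U \right)} = j + 0 = j$)
$-6 + r{\left(m{\left(1,-3 \right)} \right)} M{\left(J,2 \right)} \left(-5 - 3\right) = -6 + 4 \cdot 1 \left(-5 - 3\right) = -6 + 4 \cdot 1 \left(-8\right) = -6 + 4 \left(-8\right) = -6 - 32 = -38$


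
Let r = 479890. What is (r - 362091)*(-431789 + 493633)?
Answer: 7285161356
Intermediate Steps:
(r - 362091)*(-431789 + 493633) = (479890 - 362091)*(-431789 + 493633) = 117799*61844 = 7285161356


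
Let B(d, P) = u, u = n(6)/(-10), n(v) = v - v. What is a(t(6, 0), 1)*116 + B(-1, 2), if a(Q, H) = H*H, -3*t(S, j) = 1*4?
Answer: 116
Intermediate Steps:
n(v) = 0
t(S, j) = -4/3
u = 0 (u = 0/(-10) = 0*(-1/10) = 0)
B(d, P) = 0
a(Q, H) = H**2
a(t(6, 0), 1)*116 + B(-1, 2) = 1**2*116 + 0 = 1*116 + 0 = 116 + 0 = 116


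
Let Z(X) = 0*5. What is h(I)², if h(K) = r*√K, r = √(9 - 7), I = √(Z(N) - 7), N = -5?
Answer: 2*I*√7 ≈ 5.2915*I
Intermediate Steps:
Z(X) = 0
I = I*√7 (I = √(0 - 7) = √(-7) = I*√7 ≈ 2.6458*I)
r = √2 ≈ 1.4142
h(K) = √2*√K
h(I)² = (√2*√(I*√7))² = (√2*(7^(¼)*√I))² = (√2*7^(¼)*√I)² = 2*I*√7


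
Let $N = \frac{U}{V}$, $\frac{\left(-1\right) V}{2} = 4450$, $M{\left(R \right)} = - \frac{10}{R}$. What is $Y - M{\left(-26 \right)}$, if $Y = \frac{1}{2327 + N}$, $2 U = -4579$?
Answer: $- \frac{206894495}{538527327} \approx -0.38419$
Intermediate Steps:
$U = - \frac{4579}{2}$ ($U = \frac{1}{2} \left(-4579\right) = - \frac{4579}{2} \approx -2289.5$)
$V = -8900$ ($V = \left(-2\right) 4450 = -8900$)
$N = \frac{4579}{17800}$ ($N = - \frac{4579}{2 \left(-8900\right)} = \left(- \frac{4579}{2}\right) \left(- \frac{1}{8900}\right) = \frac{4579}{17800} \approx 0.25725$)
$Y = \frac{17800}{41425179}$ ($Y = \frac{1}{2327 + \frac{4579}{17800}} = \frac{1}{\frac{41425179}{17800}} = \frac{17800}{41425179} \approx 0.00042969$)
$Y - M{\left(-26 \right)} = \frac{17800}{41425179} - - \frac{10}{-26} = \frac{17800}{41425179} - \left(-10\right) \left(- \frac{1}{26}\right) = \frac{17800}{41425179} - \frac{5}{13} = - \frac{206894495}{538527327}$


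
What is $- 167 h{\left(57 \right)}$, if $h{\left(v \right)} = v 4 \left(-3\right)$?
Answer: $114228$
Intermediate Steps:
$h{\left(v \right)} = - 12 v$ ($h{\left(v \right)} = 4 v \left(-3\right) = - 12 v$)
$- 167 h{\left(57 \right)} = - 167 \left(\left(-12\right) 57\right) = \left(-167\right) \left(-684\right) = 114228$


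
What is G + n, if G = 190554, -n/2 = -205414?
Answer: 601382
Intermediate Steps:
n = 410828 (n = -2*(-205414) = 410828)
G + n = 190554 + 410828 = 601382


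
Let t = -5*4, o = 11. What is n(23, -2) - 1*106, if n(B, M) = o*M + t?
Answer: -148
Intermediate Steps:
t = -20
n(B, M) = -20 + 11*M (n(B, M) = 11*M - 20 = -20 + 11*M)
n(23, -2) - 1*106 = (-20 + 11*(-2)) - 1*106 = (-20 - 22) - 106 = -42 - 106 = -148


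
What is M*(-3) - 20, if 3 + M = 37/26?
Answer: -397/26 ≈ -15.269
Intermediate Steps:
M = -41/26 (M = -3 + 37/26 = -41/26 ≈ -1.5769)
M*(-3) - 20 = -41/26*(-3) - 20 = 123/26 - 20 = -397/26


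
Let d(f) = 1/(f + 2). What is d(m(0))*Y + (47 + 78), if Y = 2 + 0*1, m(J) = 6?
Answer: 501/4 ≈ 125.25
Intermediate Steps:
d(f) = 1/(2 + f)
Y = 2 (Y = 2 + 0 = 2)
d(m(0))*Y + (47 + 78) = 2/(2 + 6) + (47 + 78) = 2/8 + 125 = (⅛)*2 + 125 = ¼ + 125 = 501/4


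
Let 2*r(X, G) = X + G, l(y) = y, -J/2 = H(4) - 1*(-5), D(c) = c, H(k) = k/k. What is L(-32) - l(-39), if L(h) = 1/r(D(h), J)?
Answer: 857/22 ≈ 38.955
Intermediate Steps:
H(k) = 1
J = -12 (J = -2*(1 - 1*(-5)) = -2*(1 + 5) = -2*6 = -12)
r(X, G) = G/2 + X/2 (r(X, G) = (X + G)/2 = (G + X)/2 = G/2 + X/2)
L(h) = 1/(-6 + h/2) (L(h) = 1/((½)*(-12) + h/2) = 1/(-6 + h/2))
L(-32) - l(-39) = 2/(-12 - 32) - 1*(-39) = 2/(-44) + 39 = 2*(-1/44) + 39 = -1/22 + 39 = 857/22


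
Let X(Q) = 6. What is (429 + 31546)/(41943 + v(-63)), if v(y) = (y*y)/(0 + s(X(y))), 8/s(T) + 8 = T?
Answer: 127900/163803 ≈ 0.78082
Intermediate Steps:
s(T) = 8/(-8 + T)
v(y) = -y²/4 (v(y) = (y*y)/(0 + 8/(-8 + 6)) = y²/(0 + 8/(-2)) = y²/(0 + 8*(-½)) = y²/(0 - 4) = y²/(-4) = y²*(-¼) = -y²/4)
(429 + 31546)/(41943 + v(-63)) = (429 + 31546)/(41943 - ¼*(-63)²) = 31975/(41943 - ¼*3969) = 31975/(41943 - 3969/4) = 31975/(163803/4) = 31975*(4/163803) = 127900/163803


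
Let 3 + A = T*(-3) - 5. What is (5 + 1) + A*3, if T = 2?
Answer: -36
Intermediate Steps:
A = -14 (A = -3 + (2*(-3) - 5) = -3 + (-6 - 5) = -3 - 11 = -14)
(5 + 1) + A*3 = (5 + 1) - 14*3 = 6 - 42 = -36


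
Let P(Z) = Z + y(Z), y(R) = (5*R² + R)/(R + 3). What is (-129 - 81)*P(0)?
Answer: 0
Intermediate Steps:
y(R) = (R + 5*R²)/(3 + R)
P(Z) = Z + Z*(1 + 5*Z)/(3 + Z)
(-129 - 81)*P(0) = (-129 - 81)*(2*0*(2 + 3*0)/(3 + 0)) = -420*0*(2 + 0)/3 = -420*0*2/3 = -210*0 = 0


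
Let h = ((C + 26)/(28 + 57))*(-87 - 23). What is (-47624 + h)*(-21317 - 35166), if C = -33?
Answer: 45720390282/17 ≈ 2.6894e+9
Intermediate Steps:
h = 154/17 (h = ((-33 + 26)/(28 + 57))*(-87 - 23) = -7/85*(-110) = 154/17 ≈ 9.0588)
(-47624 + h)*(-21317 - 35166) = (-47624 + 154/17)*(-21317 - 35166) = -809454/17*(-56483) = 45720390282/17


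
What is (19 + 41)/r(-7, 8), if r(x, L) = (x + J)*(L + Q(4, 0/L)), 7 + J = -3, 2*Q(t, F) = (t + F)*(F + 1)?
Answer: -6/17 ≈ -0.35294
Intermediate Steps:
Q(t, F) = (1 + F)*(F + t)/2 (Q(t, F) = ((t + F)*(F + 1))/2 = ((F + t)*(1 + F))/2 = ((1 + F)*(F + t))/2 = (1 + F)*(F + t)/2)
J = -10 (J = -7 - 3 = -10)
r(x, L) = (-10 + x)*(2 + L) (r(x, L) = (x - 10)*(L + ((0/L)/2 + (½)*4 + (0/L)²/2 + (½)*(0/L)*4)) = (-10 + x)*(L + ((½)*0 + 2 + (½)*0² + (½)*0*4)) = (-10 + x)*(L + (0 + 2 + (½)*0 + 0)) = (-10 + x)*(L + (0 + 2 + 0 + 0)) = (-10 + x)*(L + 2) = (-10 + x)*(2 + L))
(19 + 41)/r(-7, 8) = (19 + 41)/(-20 - 10*8 + 2*(-7) + 8*(-7)) = 60/(-20 - 80 - 14 - 56) = 60/(-170) = -1/170*60 = -6/17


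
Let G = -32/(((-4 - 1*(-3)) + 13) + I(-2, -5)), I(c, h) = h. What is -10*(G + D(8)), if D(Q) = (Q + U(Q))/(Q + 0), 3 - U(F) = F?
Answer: 1175/28 ≈ 41.964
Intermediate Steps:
U(F) = 3 - F
G = -32/7 (G = -32/(((-4 - 1*(-3)) + 13) - 5) = -32/(((-4 + 3) + 13) - 5) = -32/((-1 + 13) - 5) = -32/(12 - 5) = -32/7 ≈ -4.5714)
D(Q) = 3/Q (D(Q) = (Q + (3 - Q))/(Q + 0) = 3/Q)
-10*(G + D(8)) = -10*(-32/7 + 3/8) = -10*(-235/56) = 1175/28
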